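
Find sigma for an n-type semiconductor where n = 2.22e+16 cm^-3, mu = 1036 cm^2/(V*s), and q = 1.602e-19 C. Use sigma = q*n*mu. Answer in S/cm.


Step 1: sigma = q * n * mu
Step 2: sigma = 1.602e-19 * 2.22e+16 * 1036
Step 3: sigma = 3.684e+00 S/cm

3.684e+00


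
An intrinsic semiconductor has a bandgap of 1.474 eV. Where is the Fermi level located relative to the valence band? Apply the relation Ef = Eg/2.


Step 1: For an intrinsic semiconductor, the Fermi level sits at midgap.
Step 2: Ef = Eg / 2 = 1.474 / 2 = 0.737 eV

0.737


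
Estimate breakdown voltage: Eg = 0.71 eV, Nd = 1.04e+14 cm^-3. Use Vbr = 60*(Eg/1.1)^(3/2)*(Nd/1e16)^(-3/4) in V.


Step 1: Eg/1.1 = 0.71/1.1 = 0.645455
Step 2: (Eg/1.1)^1.5 = 0.645455^1.5 = 0.518560
Step 3: (Nd/1e16)^(-0.75) = (0.0104)^(-0.75) = 30.706124
Step 4: Vbr = 60 * 0.518560 * 30.706124 = 955.4 V

955.4


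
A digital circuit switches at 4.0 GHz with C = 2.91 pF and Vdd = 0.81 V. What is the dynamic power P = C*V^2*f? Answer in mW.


Step 1: V^2 = 0.81^2 = 0.6561 V^2
Step 2: P = C*V^2*f = 2.91e-12 F * 0.6561 * 4.0e9 Hz
Step 3: P = 7.637004e-03 W
Step 4: P = 7.637 mW

7.637


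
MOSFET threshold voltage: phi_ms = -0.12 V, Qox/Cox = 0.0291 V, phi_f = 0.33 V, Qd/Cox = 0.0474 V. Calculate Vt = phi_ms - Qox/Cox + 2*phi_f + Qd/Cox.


Step 1: Vt = phi_ms - Qox/Cox + 2*phi_f + Qd/Cox
Step 2: Vt = -0.12 - 0.0291 + 2*0.33 + 0.0474
Step 3: Vt = -0.12 - 0.0291 + 0.66 + 0.0474
Step 4: Vt = 0.5583 V

0.5583


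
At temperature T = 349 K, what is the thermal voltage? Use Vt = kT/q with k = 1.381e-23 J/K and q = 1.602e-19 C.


Step 1: kT = 1.381e-23 * 349 = 4.81969e-21 J
Step 2: Vt = kT/q = 4.81969e-21 / 1.602e-19
Step 3: Vt = 0.03009 V

0.03009


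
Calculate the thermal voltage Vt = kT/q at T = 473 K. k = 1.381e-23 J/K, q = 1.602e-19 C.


Step 1: kT = 1.381e-23 * 473 = 6.53213e-21 J
Step 2: Vt = kT/q = 6.53213e-21 / 1.602e-19
Step 3: Vt = 0.04077 V

0.04077


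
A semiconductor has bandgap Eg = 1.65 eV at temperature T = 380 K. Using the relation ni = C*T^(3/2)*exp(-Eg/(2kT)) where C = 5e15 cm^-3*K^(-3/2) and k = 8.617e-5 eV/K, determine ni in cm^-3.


Step 1: Compute kT = 8.617e-5 * 380 = 0.0327446 eV
Step 2: Exponent = -Eg/(2kT) = -1.65/(2*0.0327446) = -25.19499
Step 3: T^(3/2) = 380^1.5 = 7407.56
Step 4: ni = 5e15 * 7407.56 * exp(-25.19499) = 4.23e+08 cm^-3

4.23e+08


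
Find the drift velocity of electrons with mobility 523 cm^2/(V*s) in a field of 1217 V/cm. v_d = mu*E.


Step 1: v_d = mu * E
Step 2: v_d = 523 * 1217 = 636491
Step 3: v_d = 6.36e+05 cm/s

6.36e+05


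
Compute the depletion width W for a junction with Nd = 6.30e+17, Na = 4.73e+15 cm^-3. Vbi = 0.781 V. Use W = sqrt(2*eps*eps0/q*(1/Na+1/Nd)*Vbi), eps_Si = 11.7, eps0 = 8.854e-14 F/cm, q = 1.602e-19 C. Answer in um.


Step 1: 1/Na + 1/Nd = 1/4.73e+15 + 1/6.30e+17 = 2.13004e-16
Step 2: 2*eps*eps0/q = 2*11.7*8.854e-14/1.602e-19 = 1.293281e+07
Step 3: W^2 = 1.293281e+07 * 2.13004e-16 * 0.781 = 2.15145e-09
Step 4: W = sqrt(2.15145e-09) = 4.638e-05 cm = 0.4638 um

0.4638


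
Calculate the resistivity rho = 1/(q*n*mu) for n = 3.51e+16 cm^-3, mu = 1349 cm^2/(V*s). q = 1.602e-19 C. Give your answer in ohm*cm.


Step 1: sigma = q * n * mu = 1.602e-19 * 3.51e+16 * 1349 = 7.58545e+00 S/cm
Step 2: rho = 1 / sigma = 1 / 7.58545e+00 = 0.1318 ohm*cm

0.1318


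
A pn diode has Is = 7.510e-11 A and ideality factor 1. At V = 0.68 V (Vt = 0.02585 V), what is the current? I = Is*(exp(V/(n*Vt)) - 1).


Step 1: V/(n*Vt) = 0.68/(1*0.02585) = 26.3056
Step 2: exp(26.3056) = 2.6569e+11
Step 3: I = 7.510e-11 * (2.6569e+11 - 1) = 2.00e+01 A

2.00e+01


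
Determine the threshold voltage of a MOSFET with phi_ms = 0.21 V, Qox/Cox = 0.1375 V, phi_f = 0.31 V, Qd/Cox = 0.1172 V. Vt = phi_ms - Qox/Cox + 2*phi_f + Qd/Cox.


Step 1: Vt = phi_ms - Qox/Cox + 2*phi_f + Qd/Cox
Step 2: Vt = 0.21 - 0.1375 + 2*0.31 + 0.1172
Step 3: Vt = 0.21 - 0.1375 + 0.62 + 0.1172
Step 4: Vt = 0.8097 V

0.8097


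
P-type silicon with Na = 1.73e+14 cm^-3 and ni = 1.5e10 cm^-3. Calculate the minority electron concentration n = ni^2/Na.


Step 1: Majority hole concentration p ≈ Na = 1.73e+14 cm^-3
Step 2: n = ni^2 / Na = (1.5e10)^2 / 1.73e+14
Step 3: n = 1.30e+06 cm^-3

1.30e+06


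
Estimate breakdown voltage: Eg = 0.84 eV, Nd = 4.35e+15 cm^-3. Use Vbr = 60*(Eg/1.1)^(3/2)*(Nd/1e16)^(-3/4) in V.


Step 1: Eg/1.1 = 0.84/1.1 = 0.763636
Step 2: (Eg/1.1)^1.5 = 0.763636^1.5 = 0.667313
Step 3: (Nd/1e16)^(-0.75) = (0.435)^(-0.75) = 1.866952
Step 4: Vbr = 60 * 0.667313 * 1.866952 = 74.8 V

74.8


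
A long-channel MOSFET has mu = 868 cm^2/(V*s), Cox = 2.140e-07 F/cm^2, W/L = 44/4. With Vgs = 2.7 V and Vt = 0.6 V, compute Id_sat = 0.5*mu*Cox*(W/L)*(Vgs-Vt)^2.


Step 1: Overdrive voltage Vov = Vgs - Vt = 2.7 - 0.6 = 2.1 V
Step 2: W/L = 44/4 = 11
Step 3: Id = 0.5 * 868 * 2.140e-07 * 11 * 2.1^2
Step 4: Id = 4.51e-03 A

4.51e-03


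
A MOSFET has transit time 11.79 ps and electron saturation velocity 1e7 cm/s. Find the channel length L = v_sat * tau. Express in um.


Step 1: tau in seconds = 11.79 ps * 1e-12 = 1.1790e-11 s
Step 2: L = v_sat * tau = 1e7 * 1.1790e-11 = 1.1790e-04 cm
Step 3: L in um = 1.1790e-04 * 1e4 = 1.179 um

1.179


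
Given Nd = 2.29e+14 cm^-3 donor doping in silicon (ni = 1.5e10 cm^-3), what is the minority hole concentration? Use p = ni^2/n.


Step 1: Since Nd >> ni, n ≈ Nd = 2.29e+14 cm^-3
Step 2: p = ni^2 / n = (1.5e10)^2 / 2.29e+14
Step 3: p = 2.25e20 / 2.29e+14 = 9.83e+05 cm^-3

9.83e+05


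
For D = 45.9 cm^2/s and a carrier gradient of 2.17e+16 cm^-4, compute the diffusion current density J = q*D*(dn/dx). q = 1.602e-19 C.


Step 1: J = q * D * (dn/dx)
Step 2: J = 1.602e-19 * 45.9 * 2.17e+16
Step 3: J = 1.60e-01 A/cm^2

1.60e-01


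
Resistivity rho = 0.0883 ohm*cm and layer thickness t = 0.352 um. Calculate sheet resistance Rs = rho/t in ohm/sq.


Step 1: Convert thickness to cm: t = 0.352 um = 3.5200e-05 cm
Step 2: Rs = rho / t = 0.0883 / 3.5200e-05
Step 3: Rs = 2508.5 ohm/sq

2508.5


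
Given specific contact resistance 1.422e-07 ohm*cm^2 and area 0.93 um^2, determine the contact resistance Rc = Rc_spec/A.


Step 1: Convert area to cm^2: 0.93 um^2 = 9.3000e-09 cm^2
Step 2: Rc = Rc_spec / A = 1.422e-07 / 9.3000e-09
Step 3: Rc = 1.53e+01 ohms

1.53e+01


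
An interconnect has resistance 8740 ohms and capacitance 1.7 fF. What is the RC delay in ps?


Step 1: tau = R * C
Step 2: tau = 8740 * 1.7 fF = 8740 * 1.7e-15 F
Step 3: tau = 1.4858e-11 s = 14.858 ps

14.858


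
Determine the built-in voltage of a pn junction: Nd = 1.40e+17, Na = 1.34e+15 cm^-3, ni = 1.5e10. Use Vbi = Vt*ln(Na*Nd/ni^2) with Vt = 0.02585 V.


Step 1: Compute Na*Nd/ni^2 = 1.34e+15 * 1.40e+17 / (1.5e10)^2 = 8.3378e+11
Step 2: ln(8.3378e+11) = 27.4492
Step 3: Vbi = 0.02585 * 27.4492 = 0.71 V

0.71


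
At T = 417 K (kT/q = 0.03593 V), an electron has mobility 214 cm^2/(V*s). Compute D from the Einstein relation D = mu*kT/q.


Step 1: D = mu * (kT/q)
Step 2: D = 214 * 0.03593
Step 3: D = 7.69 cm^2/s

7.69


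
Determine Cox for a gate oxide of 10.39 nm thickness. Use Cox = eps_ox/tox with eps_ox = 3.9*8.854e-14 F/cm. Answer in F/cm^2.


Step 1: eps_ox = 3.9 * 8.854e-14 = 3.45306e-13 F/cm
Step 2: tox in cm = 10.39 nm * 1e-7 = 1.0390e-06 cm
Step 3: Cox = 3.45306e-13 / 1.0390e-06 = 3.32e-07 F/cm^2

3.32e-07


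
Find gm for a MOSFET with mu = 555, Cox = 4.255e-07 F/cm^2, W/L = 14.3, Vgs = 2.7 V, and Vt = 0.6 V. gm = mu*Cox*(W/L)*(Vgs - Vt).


Step 1: Vov = Vgs - Vt = 2.7 - 0.6 = 2.1 V
Step 2: gm = mu * Cox * (W/L) * Vov
Step 3: gm = 555 * 4.255e-07 * 14.3 * 2.1 = 7.09e-03 S

7.09e-03


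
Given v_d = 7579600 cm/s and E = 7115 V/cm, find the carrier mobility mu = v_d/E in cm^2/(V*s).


Step 1: mu = v_d / E
Step 2: mu = 7579600 / 7115
Step 3: mu = 1065.3 cm^2/(V*s)

1065.3


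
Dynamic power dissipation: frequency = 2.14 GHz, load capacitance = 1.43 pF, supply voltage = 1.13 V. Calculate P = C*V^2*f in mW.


Step 1: V^2 = 1.13^2 = 1.2769 V^2
Step 2: P = C*V^2*f = 1.43e-12 F * 1.2769 * 2.14e9 Hz
Step 3: P = 3.90756938e-03 W
Step 4: P = 3.908 mW

3.908


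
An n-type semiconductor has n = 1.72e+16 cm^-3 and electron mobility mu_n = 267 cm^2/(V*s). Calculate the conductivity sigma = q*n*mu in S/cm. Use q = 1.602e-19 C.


Step 1: sigma = q * n * mu
Step 2: sigma = 1.602e-19 * 1.72e+16 * 267
Step 3: sigma = 7.357e-01 S/cm

7.357e-01


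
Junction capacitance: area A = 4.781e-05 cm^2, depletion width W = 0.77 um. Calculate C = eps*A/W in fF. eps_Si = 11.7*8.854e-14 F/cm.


Step 1: eps_Si = 11.7 * 8.854e-14 = 1.035918e-12 F/cm
Step 2: W in cm = 0.77 * 1e-4 = 7.70e-05 cm
Step 3: C = 1.035918e-12 * 4.781e-05 / 7.70e-05 = 6.432109e-13 F
Step 4: C = 643.21 fF

643.21


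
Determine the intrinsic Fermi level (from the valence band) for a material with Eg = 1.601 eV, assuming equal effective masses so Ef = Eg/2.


Step 1: For an intrinsic semiconductor, the Fermi level sits at midgap.
Step 2: Ef = Eg / 2 = 1.601 / 2 = 0.8005 eV

0.8005


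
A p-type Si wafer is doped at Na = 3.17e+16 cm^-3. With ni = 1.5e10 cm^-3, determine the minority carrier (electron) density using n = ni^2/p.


Step 1: Majority hole concentration p ≈ Na = 3.17e+16 cm^-3
Step 2: n = ni^2 / Na = (1.5e10)^2 / 3.17e+16
Step 3: n = 7.10e+03 cm^-3

7.10e+03


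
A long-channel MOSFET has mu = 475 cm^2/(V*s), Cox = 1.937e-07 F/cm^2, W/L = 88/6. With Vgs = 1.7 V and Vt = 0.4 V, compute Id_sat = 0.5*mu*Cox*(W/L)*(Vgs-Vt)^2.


Step 1: Overdrive voltage Vov = Vgs - Vt = 1.7 - 0.4 = 1.3 V
Step 2: W/L = 88/6 = 14.6667
Step 3: Id = 0.5 * 475 * 1.937e-07 * 14.6667 * 1.3^2
Step 4: Id = 1.14e-03 A

1.14e-03


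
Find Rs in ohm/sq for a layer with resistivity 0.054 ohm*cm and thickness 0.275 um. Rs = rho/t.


Step 1: Convert thickness to cm: t = 0.275 um = 2.7500e-05 cm
Step 2: Rs = rho / t = 0.054 / 2.7500e-05
Step 3: Rs = 1963.6 ohm/sq

1963.6


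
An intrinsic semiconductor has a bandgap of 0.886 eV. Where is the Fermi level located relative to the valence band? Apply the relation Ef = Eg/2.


Step 1: For an intrinsic semiconductor, the Fermi level sits at midgap.
Step 2: Ef = Eg / 2 = 0.886 / 2 = 0.443 eV

0.443


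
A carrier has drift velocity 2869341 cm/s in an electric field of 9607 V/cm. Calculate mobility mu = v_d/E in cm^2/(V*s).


Step 1: mu = v_d / E
Step 2: mu = 2869341 / 9607
Step 3: mu = 298.67 cm^2/(V*s)

298.67


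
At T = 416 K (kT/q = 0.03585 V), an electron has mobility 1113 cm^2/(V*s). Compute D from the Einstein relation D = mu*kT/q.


Step 1: D = mu * (kT/q)
Step 2: D = 1113 * 0.03585
Step 3: D = 39.9 cm^2/s

39.9


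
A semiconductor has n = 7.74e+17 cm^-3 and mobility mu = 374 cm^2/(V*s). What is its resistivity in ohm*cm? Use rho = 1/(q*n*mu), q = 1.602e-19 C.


Step 1: sigma = q * n * mu = 1.602e-19 * 7.74e+17 * 374 = 4.63741e+01 S/cm
Step 2: rho = 1 / sigma = 1 / 4.63741e+01 = 0.02156 ohm*cm

0.02156


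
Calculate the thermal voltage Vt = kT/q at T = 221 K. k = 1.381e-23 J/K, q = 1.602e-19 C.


Step 1: kT = 1.381e-23 * 221 = 3.05201e-21 J
Step 2: Vt = kT/q = 3.05201e-21 / 1.602e-19
Step 3: Vt = 0.01905 V

0.01905


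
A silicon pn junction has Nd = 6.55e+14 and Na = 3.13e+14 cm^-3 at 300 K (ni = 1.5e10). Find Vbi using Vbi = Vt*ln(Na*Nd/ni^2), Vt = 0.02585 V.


Step 1: Compute Na*Nd/ni^2 = 3.13e+14 * 6.55e+14 / (1.5e10)^2 = 9.1118e+08
Step 2: ln(9.1118e+08) = 20.6303
Step 3: Vbi = 0.02585 * 20.6303 = 0.533 V

0.533


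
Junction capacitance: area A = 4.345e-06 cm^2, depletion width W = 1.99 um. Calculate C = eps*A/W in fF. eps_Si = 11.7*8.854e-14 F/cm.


Step 1: eps_Si = 11.7 * 8.854e-14 = 1.035918e-12 F/cm
Step 2: W in cm = 1.99 * 1e-4 = 1.99e-04 cm
Step 3: C = 1.035918e-12 * 4.345e-06 / 1.99e-04 = 2.261841e-14 F
Step 4: C = 22.62 fF

22.62


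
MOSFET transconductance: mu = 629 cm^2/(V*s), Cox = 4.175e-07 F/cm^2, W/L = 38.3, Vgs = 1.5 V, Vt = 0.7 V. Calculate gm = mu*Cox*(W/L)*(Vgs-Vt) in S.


Step 1: Vov = Vgs - Vt = 1.5 - 0.7 = 0.8 V
Step 2: gm = mu * Cox * (W/L) * Vov
Step 3: gm = 629 * 4.175e-07 * 38.3 * 0.8 = 8.05e-03 S

8.05e-03


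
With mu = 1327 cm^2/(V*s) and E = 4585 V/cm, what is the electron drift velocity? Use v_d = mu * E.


Step 1: v_d = mu * E
Step 2: v_d = 1327 * 4585 = 6084295
Step 3: v_d = 6.08e+06 cm/s

6.08e+06


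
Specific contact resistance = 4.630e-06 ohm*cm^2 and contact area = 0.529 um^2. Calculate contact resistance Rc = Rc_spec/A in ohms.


Step 1: Convert area to cm^2: 0.529 um^2 = 5.2900e-09 cm^2
Step 2: Rc = Rc_spec / A = 4.630e-06 / 5.2900e-09
Step 3: Rc = 8.75e+02 ohms

8.75e+02


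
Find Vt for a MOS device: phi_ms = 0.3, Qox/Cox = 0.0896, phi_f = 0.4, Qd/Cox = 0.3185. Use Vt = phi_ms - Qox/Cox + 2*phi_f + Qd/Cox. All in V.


Step 1: Vt = phi_ms - Qox/Cox + 2*phi_f + Qd/Cox
Step 2: Vt = 0.3 - 0.0896 + 2*0.4 + 0.3185
Step 3: Vt = 0.3 - 0.0896 + 0.8 + 0.3185
Step 4: Vt = 1.3289 V

1.3289


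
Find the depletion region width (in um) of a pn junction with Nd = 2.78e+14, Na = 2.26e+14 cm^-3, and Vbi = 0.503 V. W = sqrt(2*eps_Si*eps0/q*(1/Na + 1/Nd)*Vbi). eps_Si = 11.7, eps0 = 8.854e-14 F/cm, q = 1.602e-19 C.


Step 1: 1/Na + 1/Nd = 1/2.26e+14 + 1/2.78e+14 = 8.02190e-15
Step 2: 2*eps*eps0/q = 2*11.7*8.854e-14/1.602e-19 = 1.293281e+07
Step 3: W^2 = 1.293281e+07 * 8.02190e-15 * 0.503 = 5.21841e-08
Step 4: W = sqrt(5.21841e-08) = 2.284e-04 cm = 2.284 um

2.284


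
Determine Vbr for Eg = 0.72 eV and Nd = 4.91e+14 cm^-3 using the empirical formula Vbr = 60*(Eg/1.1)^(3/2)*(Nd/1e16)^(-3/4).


Step 1: Eg/1.1 = 0.72/1.1 = 0.654545
Step 2: (Eg/1.1)^1.5 = 0.654545^1.5 = 0.529553
Step 3: (Nd/1e16)^(-0.75) = (0.0491)^(-0.75) = 9.587136
Step 4: Vbr = 60 * 0.529553 * 9.587136 = 304.6 V

304.6


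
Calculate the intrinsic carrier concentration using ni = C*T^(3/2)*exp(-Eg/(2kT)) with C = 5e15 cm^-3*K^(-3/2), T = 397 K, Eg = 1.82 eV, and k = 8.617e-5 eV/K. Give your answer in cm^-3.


Step 1: Compute kT = 8.617e-5 * 397 = 0.03420949 eV
Step 2: Exponent = -Eg/(2kT) = -1.82/(2*0.03420949) = -26.60081
Step 3: T^(3/2) = 397^1.5 = 7910.17
Step 4: ni = 5e15 * 7910.17 * exp(-26.60081) = 1.11e+08 cm^-3

1.11e+08


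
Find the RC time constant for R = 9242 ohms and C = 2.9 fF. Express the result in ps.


Step 1: tau = R * C
Step 2: tau = 9242 * 2.9 fF = 9242 * 2.9e-15 F
Step 3: tau = 2.68018e-11 s = 26.8018 ps

26.8018


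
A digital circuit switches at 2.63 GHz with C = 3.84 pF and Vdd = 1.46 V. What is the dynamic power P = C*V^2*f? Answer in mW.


Step 1: V^2 = 1.46^2 = 2.1316 V^2
Step 2: P = C*V^2*f = 3.84e-12 F * 2.1316 * 2.63e9 Hz
Step 3: P = 2.152745472e-02 W
Step 4: P = 21.527 mW

21.527


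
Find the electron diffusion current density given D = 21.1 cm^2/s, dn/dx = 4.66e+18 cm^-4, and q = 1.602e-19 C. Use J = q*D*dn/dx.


Step 1: J = q * D * (dn/dx)
Step 2: J = 1.602e-19 * 21.1 * 4.66e+18
Step 3: J = 1.58e+01 A/cm^2

1.58e+01


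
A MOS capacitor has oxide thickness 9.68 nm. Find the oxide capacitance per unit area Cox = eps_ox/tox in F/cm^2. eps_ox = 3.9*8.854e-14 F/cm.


Step 1: eps_ox = 3.9 * 8.854e-14 = 3.45306e-13 F/cm
Step 2: tox in cm = 9.68 nm * 1e-7 = 9.6800e-07 cm
Step 3: Cox = 3.45306e-13 / 9.6800e-07 = 3.57e-07 F/cm^2

3.57e-07


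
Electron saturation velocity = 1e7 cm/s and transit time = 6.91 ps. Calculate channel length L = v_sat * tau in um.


Step 1: tau in seconds = 6.91 ps * 1e-12 = 6.9100e-12 s
Step 2: L = v_sat * tau = 1e7 * 6.9100e-12 = 6.9100e-05 cm
Step 3: L in um = 6.9100e-05 * 1e4 = 0.691 um

0.691


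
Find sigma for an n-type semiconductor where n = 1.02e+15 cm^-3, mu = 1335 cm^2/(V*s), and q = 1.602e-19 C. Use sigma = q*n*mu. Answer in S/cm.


Step 1: sigma = q * n * mu
Step 2: sigma = 1.602e-19 * 1.02e+15 * 1335
Step 3: sigma = 2.181e-01 S/cm

2.181e-01


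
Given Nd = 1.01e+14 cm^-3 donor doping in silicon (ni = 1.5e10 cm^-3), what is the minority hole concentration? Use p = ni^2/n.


Step 1: Since Nd >> ni, n ≈ Nd = 1.01e+14 cm^-3
Step 2: p = ni^2 / n = (1.5e10)^2 / 1.01e+14
Step 3: p = 2.25e20 / 1.01e+14 = 2.23e+06 cm^-3

2.23e+06


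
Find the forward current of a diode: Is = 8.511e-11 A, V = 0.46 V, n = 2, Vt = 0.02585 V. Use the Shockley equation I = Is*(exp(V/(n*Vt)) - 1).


Step 1: V/(n*Vt) = 0.46/(2*0.02585) = 8.8975
Step 2: exp(8.8975) = 7.3137e+03
Step 3: I = 8.511e-11 * (7.3137e+03 - 1) = 6.22e-07 A

6.22e-07


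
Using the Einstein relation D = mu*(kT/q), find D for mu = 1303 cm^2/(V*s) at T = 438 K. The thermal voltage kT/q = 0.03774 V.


Step 1: D = mu * (kT/q)
Step 2: D = 1303 * 0.03774
Step 3: D = 49.18 cm^2/s

49.18


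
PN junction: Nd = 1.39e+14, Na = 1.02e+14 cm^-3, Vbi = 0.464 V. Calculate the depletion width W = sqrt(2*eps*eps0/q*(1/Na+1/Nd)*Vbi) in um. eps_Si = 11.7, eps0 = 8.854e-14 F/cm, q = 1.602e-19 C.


Step 1: 1/Na + 1/Nd = 1/1.02e+14 + 1/1.39e+14 = 1.69982e-14
Step 2: 2*eps*eps0/q = 2*11.7*8.854e-14/1.602e-19 = 1.293281e+07
Step 3: W^2 = 1.293281e+07 * 1.69982e-14 * 0.464 = 1.02003e-07
Step 4: W = sqrt(1.02003e-07) = 3.194e-04 cm = 3.194 um

3.194


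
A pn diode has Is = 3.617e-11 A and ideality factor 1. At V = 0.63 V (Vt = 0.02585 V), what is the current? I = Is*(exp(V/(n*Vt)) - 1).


Step 1: V/(n*Vt) = 0.63/(1*0.02585) = 24.3714
Step 2: exp(24.3714) = 3.8403e+10
Step 3: I = 3.617e-11 * (3.8403e+10 - 1) = 1.39e+00 A

1.39e+00


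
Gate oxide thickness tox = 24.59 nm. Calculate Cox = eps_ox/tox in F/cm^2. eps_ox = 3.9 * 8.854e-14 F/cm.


Step 1: eps_ox = 3.9 * 8.854e-14 = 3.45306e-13 F/cm
Step 2: tox in cm = 24.59 nm * 1e-7 = 2.4590e-06 cm
Step 3: Cox = 3.45306e-13 / 2.4590e-06 = 1.40e-07 F/cm^2

1.40e-07


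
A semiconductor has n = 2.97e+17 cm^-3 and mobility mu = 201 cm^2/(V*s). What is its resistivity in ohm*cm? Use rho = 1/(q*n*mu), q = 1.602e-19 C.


Step 1: sigma = q * n * mu = 1.602e-19 * 2.97e+17 * 201 = 9.56346e+00 S/cm
Step 2: rho = 1 / sigma = 1 / 9.56346e+00 = 0.1046 ohm*cm

0.1046


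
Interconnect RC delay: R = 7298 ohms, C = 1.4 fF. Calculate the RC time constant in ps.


Step 1: tau = R * C
Step 2: tau = 7298 * 1.4 fF = 7298 * 1.4e-15 F
Step 3: tau = 1.02172e-11 s = 10.2172 ps

10.2172


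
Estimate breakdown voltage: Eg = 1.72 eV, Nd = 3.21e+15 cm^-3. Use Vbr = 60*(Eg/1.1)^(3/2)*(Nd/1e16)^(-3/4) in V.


Step 1: Eg/1.1 = 1.72/1.1 = 1.563636
Step 2: (Eg/1.1)^1.5 = 1.563636^1.5 = 1.955255
Step 3: (Nd/1e16)^(-0.75) = (0.321)^(-0.75) = 2.344883
Step 4: Vbr = 60 * 1.955255 * 2.344883 = 275.1 V

275.1


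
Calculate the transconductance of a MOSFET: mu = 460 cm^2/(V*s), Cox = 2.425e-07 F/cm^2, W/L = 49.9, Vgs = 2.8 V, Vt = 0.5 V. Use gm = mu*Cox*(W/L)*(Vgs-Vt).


Step 1: Vov = Vgs - Vt = 2.8 - 0.5 = 2.3 V
Step 2: gm = mu * Cox * (W/L) * Vov
Step 3: gm = 460 * 2.425e-07 * 49.9 * 2.3 = 1.28e-02 S

1.28e-02


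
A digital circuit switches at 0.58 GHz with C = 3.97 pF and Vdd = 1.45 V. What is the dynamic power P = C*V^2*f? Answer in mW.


Step 1: V^2 = 1.45^2 = 2.1025 V^2
Step 2: P = C*V^2*f = 3.97e-12 F * 2.1025 * 0.58e9 Hz
Step 3: P = 4.8412165e-03 W
Step 4: P = 4.841 mW

4.841


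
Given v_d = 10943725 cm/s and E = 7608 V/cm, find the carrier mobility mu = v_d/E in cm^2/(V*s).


Step 1: mu = v_d / E
Step 2: mu = 10943725 / 7608
Step 3: mu = 1438.45 cm^2/(V*s)

1438.45


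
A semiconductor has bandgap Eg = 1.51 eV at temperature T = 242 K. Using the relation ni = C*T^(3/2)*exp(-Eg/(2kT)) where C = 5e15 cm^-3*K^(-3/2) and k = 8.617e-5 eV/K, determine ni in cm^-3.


Step 1: Compute kT = 8.617e-5 * 242 = 0.02085314 eV
Step 2: Exponent = -Eg/(2kT) = -1.51/(2*0.02085314) = -36.20558
Step 3: T^(3/2) = 242^1.5 = 3764.64
Step 4: ni = 5e15 * 3764.64 * exp(-36.20558) = 3.55e+03 cm^-3

3.55e+03


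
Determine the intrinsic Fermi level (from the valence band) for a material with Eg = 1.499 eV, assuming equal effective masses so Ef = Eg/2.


Step 1: For an intrinsic semiconductor, the Fermi level sits at midgap.
Step 2: Ef = Eg / 2 = 1.499 / 2 = 0.7495 eV

0.7495


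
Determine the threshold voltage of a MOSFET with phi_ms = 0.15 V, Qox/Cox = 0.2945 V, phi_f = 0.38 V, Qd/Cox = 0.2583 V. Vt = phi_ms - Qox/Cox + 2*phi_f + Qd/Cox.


Step 1: Vt = phi_ms - Qox/Cox + 2*phi_f + Qd/Cox
Step 2: Vt = 0.15 - 0.2945 + 2*0.38 + 0.2583
Step 3: Vt = 0.15 - 0.2945 + 0.76 + 0.2583
Step 4: Vt = 0.8738 V

0.8738


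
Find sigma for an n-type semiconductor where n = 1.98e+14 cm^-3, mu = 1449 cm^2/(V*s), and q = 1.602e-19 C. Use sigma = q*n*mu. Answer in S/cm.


Step 1: sigma = q * n * mu
Step 2: sigma = 1.602e-19 * 1.98e+14 * 1449
Step 3: sigma = 4.596e-02 S/cm

4.596e-02


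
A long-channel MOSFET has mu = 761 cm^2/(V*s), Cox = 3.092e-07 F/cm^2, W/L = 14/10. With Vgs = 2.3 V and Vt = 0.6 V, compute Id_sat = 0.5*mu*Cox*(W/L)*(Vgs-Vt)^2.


Step 1: Overdrive voltage Vov = Vgs - Vt = 2.3 - 0.6 = 1.7 V
Step 2: W/L = 14/10 = 1.4
Step 3: Id = 0.5 * 761 * 3.092e-07 * 1.4 * 1.7^2
Step 4: Id = 4.76e-04 A

4.76e-04


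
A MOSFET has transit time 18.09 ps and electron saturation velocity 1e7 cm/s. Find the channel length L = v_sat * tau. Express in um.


Step 1: tau in seconds = 18.09 ps * 1e-12 = 1.8090e-11 s
Step 2: L = v_sat * tau = 1e7 * 1.8090e-11 = 1.8090e-04 cm
Step 3: L in um = 1.8090e-04 * 1e4 = 1.809 um

1.809


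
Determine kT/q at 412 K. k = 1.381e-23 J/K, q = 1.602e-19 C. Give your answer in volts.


Step 1: kT = 1.381e-23 * 412 = 5.68972e-21 J
Step 2: Vt = kT/q = 5.68972e-21 / 1.602e-19
Step 3: Vt = 0.03552 V

0.03552


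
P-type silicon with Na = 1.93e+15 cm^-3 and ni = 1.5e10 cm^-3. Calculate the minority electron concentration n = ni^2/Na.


Step 1: Majority hole concentration p ≈ Na = 1.93e+15 cm^-3
Step 2: n = ni^2 / Na = (1.5e10)^2 / 1.93e+15
Step 3: n = 1.17e+05 cm^-3

1.17e+05


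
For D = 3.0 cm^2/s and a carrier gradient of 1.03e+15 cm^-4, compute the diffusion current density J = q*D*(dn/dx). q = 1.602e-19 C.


Step 1: J = q * D * (dn/dx)
Step 2: J = 1.602e-19 * 3.0 * 1.03e+15
Step 3: J = 4.95e-04 A/cm^2

4.95e-04


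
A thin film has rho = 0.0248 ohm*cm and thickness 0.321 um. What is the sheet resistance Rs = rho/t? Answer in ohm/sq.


Step 1: Convert thickness to cm: t = 0.321 um = 3.2100e-05 cm
Step 2: Rs = rho / t = 0.0248 / 3.2100e-05
Step 3: Rs = 772.6 ohm/sq

772.6


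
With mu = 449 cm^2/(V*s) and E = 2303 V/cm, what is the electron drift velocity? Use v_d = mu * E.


Step 1: v_d = mu * E
Step 2: v_d = 449 * 2303 = 1034047
Step 3: v_d = 1.03e+06 cm/s

1.03e+06


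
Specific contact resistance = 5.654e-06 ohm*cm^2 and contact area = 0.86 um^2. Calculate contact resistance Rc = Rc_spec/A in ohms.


Step 1: Convert area to cm^2: 0.86 um^2 = 8.6000e-09 cm^2
Step 2: Rc = Rc_spec / A = 5.654e-06 / 8.6000e-09
Step 3: Rc = 6.57e+02 ohms

6.57e+02


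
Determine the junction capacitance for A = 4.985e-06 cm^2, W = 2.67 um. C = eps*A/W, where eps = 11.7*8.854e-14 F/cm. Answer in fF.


Step 1: eps_Si = 11.7 * 8.854e-14 = 1.035918e-12 F/cm
Step 2: W in cm = 2.67 * 1e-4 = 2.67e-04 cm
Step 3: C = 1.035918e-12 * 4.985e-06 / 2.67e-04 = 1.934102e-14 F
Step 4: C = 19.34 fF

19.34


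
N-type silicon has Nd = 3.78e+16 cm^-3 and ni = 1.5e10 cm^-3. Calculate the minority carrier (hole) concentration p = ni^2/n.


Step 1: Since Nd >> ni, n ≈ Nd = 3.78e+16 cm^-3
Step 2: p = ni^2 / n = (1.5e10)^2 / 3.78e+16
Step 3: p = 2.25e20 / 3.78e+16 = 5.95e+03 cm^-3

5.95e+03


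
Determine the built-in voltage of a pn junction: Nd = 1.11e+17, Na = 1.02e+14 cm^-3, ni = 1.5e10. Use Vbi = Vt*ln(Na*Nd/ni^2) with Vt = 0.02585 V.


Step 1: Compute Na*Nd/ni^2 = 1.02e+14 * 1.11e+17 / (1.5e10)^2 = 5.0320e+10
Step 2: ln(5.0320e+10) = 24.6417
Step 3: Vbi = 0.02585 * 24.6417 = 0.637 V

0.637


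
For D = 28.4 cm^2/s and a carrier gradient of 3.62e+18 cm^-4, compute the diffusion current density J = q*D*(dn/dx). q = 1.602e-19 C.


Step 1: J = q * D * (dn/dx)
Step 2: J = 1.602e-19 * 28.4 * 3.62e+18
Step 3: J = 1.65e+01 A/cm^2

1.65e+01


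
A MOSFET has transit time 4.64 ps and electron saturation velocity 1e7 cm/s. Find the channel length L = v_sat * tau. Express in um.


Step 1: tau in seconds = 4.64 ps * 1e-12 = 4.6400e-12 s
Step 2: L = v_sat * tau = 1e7 * 4.6400e-12 = 4.6400e-05 cm
Step 3: L in um = 4.6400e-05 * 1e4 = 0.464 um

0.464


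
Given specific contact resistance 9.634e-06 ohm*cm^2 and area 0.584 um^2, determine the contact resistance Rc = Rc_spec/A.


Step 1: Convert area to cm^2: 0.584 um^2 = 5.8400e-09 cm^2
Step 2: Rc = Rc_spec / A = 9.634e-06 / 5.8400e-09
Step 3: Rc = 1.65e+03 ohms

1.65e+03


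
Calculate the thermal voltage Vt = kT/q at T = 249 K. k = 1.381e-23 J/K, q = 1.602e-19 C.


Step 1: kT = 1.381e-23 * 249 = 3.43869e-21 J
Step 2: Vt = kT/q = 3.43869e-21 / 1.602e-19
Step 3: Vt = 0.02146 V

0.02146


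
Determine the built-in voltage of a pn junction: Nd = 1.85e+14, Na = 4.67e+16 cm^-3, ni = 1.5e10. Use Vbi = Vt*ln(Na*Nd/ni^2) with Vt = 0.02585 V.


Step 1: Compute Na*Nd/ni^2 = 4.67e+16 * 1.85e+14 / (1.5e10)^2 = 3.8398e+10
Step 2: ln(3.8398e+10) = 24.3713
Step 3: Vbi = 0.02585 * 24.3713 = 0.63 V

0.63


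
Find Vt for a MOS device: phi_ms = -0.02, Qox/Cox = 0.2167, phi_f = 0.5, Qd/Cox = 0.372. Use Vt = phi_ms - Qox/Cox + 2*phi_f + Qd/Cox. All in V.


Step 1: Vt = phi_ms - Qox/Cox + 2*phi_f + Qd/Cox
Step 2: Vt = -0.02 - 0.2167 + 2*0.5 + 0.372
Step 3: Vt = -0.02 - 0.2167 + 1.0 + 0.372
Step 4: Vt = 1.1353 V

1.1353


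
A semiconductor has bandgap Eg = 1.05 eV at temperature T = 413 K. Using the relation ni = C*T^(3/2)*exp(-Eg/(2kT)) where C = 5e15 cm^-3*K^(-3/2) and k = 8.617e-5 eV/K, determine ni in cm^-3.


Step 1: Compute kT = 8.617e-5 * 413 = 0.03558821 eV
Step 2: Exponent = -Eg/(2kT) = -1.05/(2*0.03558821) = -14.75208
Step 3: T^(3/2) = 413^1.5 = 8393.15
Step 4: ni = 5e15 * 8393.15 * exp(-14.75208) = 1.64e+13 cm^-3

1.64e+13


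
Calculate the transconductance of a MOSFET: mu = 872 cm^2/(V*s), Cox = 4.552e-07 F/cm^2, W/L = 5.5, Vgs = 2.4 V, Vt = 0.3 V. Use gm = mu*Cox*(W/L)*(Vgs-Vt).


Step 1: Vov = Vgs - Vt = 2.4 - 0.3 = 2.1 V
Step 2: gm = mu * Cox * (W/L) * Vov
Step 3: gm = 872 * 4.552e-07 * 5.5 * 2.1 = 4.58e-03 S

4.58e-03


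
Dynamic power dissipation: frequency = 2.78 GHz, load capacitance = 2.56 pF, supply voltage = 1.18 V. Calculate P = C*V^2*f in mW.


Step 1: V^2 = 1.18^2 = 1.3924 V^2
Step 2: P = C*V^2*f = 2.56e-12 F * 1.3924 * 2.78e9 Hz
Step 3: P = 9.90943232e-03 W
Step 4: P = 9.909 mW

9.909


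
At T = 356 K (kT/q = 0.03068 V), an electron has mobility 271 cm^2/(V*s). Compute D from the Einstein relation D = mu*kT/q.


Step 1: D = mu * (kT/q)
Step 2: D = 271 * 0.03068
Step 3: D = 8.31 cm^2/s

8.31


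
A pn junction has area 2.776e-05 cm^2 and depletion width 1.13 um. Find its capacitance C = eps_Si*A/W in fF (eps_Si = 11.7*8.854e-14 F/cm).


Step 1: eps_Si = 11.7 * 8.854e-14 = 1.035918e-12 F/cm
Step 2: W in cm = 1.13 * 1e-4 = 1.13e-04 cm
Step 3: C = 1.035918e-12 * 2.776e-05 / 1.13e-04 = 2.544875e-13 F
Step 4: C = 254.49 fF

254.49


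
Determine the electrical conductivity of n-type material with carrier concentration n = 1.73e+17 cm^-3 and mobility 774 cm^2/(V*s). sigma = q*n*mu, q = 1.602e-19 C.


Step 1: sigma = q * n * mu
Step 2: sigma = 1.602e-19 * 1.73e+17 * 774
Step 3: sigma = 2.145e+01 S/cm

2.145e+01


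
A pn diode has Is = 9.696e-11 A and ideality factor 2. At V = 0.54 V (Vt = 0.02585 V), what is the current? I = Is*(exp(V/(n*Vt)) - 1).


Step 1: V/(n*Vt) = 0.54/(2*0.02585) = 10.4449
Step 2: exp(10.4449) = 3.4369e+04
Step 3: I = 9.696e-11 * (3.4369e+04 - 1) = 3.33e-06 A

3.33e-06


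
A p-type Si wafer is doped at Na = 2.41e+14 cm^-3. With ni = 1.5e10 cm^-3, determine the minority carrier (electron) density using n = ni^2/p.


Step 1: Majority hole concentration p ≈ Na = 2.41e+14 cm^-3
Step 2: n = ni^2 / Na = (1.5e10)^2 / 2.41e+14
Step 3: n = 9.34e+05 cm^-3

9.34e+05


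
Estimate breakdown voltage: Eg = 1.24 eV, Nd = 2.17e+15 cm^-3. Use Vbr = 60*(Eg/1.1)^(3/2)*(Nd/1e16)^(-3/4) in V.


Step 1: Eg/1.1 = 1.24/1.1 = 1.127273
Step 2: (Eg/1.1)^1.5 = 1.127273^1.5 = 1.196861
Step 3: (Nd/1e16)^(-0.75) = (0.217)^(-0.75) = 3.145250
Step 4: Vbr = 60 * 1.196861 * 3.145250 = 225.9 V

225.9


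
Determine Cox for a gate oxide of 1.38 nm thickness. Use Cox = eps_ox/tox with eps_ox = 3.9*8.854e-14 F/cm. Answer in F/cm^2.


Step 1: eps_ox = 3.9 * 8.854e-14 = 3.45306e-13 F/cm
Step 2: tox in cm = 1.38 nm * 1e-7 = 1.3800e-07 cm
Step 3: Cox = 3.45306e-13 / 1.3800e-07 = 2.50e-06 F/cm^2

2.50e-06


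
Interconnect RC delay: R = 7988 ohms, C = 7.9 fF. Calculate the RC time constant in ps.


Step 1: tau = R * C
Step 2: tau = 7988 * 7.9 fF = 7988 * 7.9e-15 F
Step 3: tau = 6.31052e-11 s = 63.1052 ps

63.1052


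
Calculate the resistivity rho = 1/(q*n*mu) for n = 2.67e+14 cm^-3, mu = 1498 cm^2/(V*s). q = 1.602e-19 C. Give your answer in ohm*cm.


Step 1: sigma = q * n * mu = 1.602e-19 * 2.67e+14 * 1498 = 6.40746e-02 S/cm
Step 2: rho = 1 / sigma = 1 / 6.40746e-02 = 15.61 ohm*cm

15.61


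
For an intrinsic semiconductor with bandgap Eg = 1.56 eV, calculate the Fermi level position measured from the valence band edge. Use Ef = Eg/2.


Step 1: For an intrinsic semiconductor, the Fermi level sits at midgap.
Step 2: Ef = Eg / 2 = 1.56 / 2 = 0.78 eV

0.78


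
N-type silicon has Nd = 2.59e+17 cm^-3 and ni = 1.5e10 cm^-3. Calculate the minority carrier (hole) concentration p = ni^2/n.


Step 1: Since Nd >> ni, n ≈ Nd = 2.59e+17 cm^-3
Step 2: p = ni^2 / n = (1.5e10)^2 / 2.59e+17
Step 3: p = 2.25e20 / 2.59e+17 = 8.69e+02 cm^-3

8.69e+02


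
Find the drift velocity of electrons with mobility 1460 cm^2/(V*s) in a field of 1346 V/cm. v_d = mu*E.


Step 1: v_d = mu * E
Step 2: v_d = 1460 * 1346 = 1965160
Step 3: v_d = 1.97e+06 cm/s

1.97e+06


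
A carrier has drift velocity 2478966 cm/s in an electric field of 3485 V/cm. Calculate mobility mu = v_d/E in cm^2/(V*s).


Step 1: mu = v_d / E
Step 2: mu = 2478966 / 3485
Step 3: mu = 711.32 cm^2/(V*s)

711.32


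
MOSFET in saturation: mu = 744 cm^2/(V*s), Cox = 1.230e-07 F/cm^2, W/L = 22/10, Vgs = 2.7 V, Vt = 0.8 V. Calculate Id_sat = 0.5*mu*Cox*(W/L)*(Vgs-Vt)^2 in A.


Step 1: Overdrive voltage Vov = Vgs - Vt = 2.7 - 0.8 = 1.9 V
Step 2: W/L = 22/10 = 2.2
Step 3: Id = 0.5 * 744 * 1.230e-07 * 2.2 * 1.9^2
Step 4: Id = 3.63e-04 A

3.63e-04


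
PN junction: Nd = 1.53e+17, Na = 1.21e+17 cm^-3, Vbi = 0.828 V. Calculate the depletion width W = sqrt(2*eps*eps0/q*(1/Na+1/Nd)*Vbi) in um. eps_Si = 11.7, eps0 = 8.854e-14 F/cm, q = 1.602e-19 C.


Step 1: 1/Na + 1/Nd = 1/1.21e+17 + 1/1.53e+17 = 1.48004e-17
Step 2: 2*eps*eps0/q = 2*11.7*8.854e-14/1.602e-19 = 1.293281e+07
Step 3: W^2 = 1.293281e+07 * 1.48004e-17 * 0.828 = 1.58488e-10
Step 4: W = sqrt(1.58488e-10) = 1.259e-05 cm = 0.1259 um

0.1259


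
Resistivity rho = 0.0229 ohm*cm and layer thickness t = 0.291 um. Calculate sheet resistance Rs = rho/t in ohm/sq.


Step 1: Convert thickness to cm: t = 0.291 um = 2.9100e-05 cm
Step 2: Rs = rho / t = 0.0229 / 2.9100e-05
Step 3: Rs = 786.9 ohm/sq

786.9


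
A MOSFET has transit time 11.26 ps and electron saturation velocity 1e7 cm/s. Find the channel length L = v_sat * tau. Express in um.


Step 1: tau in seconds = 11.26 ps * 1e-12 = 1.1260e-11 s
Step 2: L = v_sat * tau = 1e7 * 1.1260e-11 = 1.1260e-04 cm
Step 3: L in um = 1.1260e-04 * 1e4 = 1.126 um

1.126


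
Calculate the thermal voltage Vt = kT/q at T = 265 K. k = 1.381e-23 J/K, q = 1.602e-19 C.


Step 1: kT = 1.381e-23 * 265 = 3.65965e-21 J
Step 2: Vt = kT/q = 3.65965e-21 / 1.602e-19
Step 3: Vt = 0.02284 V

0.02284


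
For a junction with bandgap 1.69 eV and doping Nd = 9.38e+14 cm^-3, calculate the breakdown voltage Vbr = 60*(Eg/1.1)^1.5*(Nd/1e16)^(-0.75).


Step 1: Eg/1.1 = 1.69/1.1 = 1.536364
Step 2: (Eg/1.1)^1.5 = 1.536364^1.5 = 1.904326
Step 3: (Nd/1e16)^(-0.75) = (0.0938)^(-0.75) = 5.899944
Step 4: Vbr = 60 * 1.904326 * 5.899944 = 674.1 V

674.1


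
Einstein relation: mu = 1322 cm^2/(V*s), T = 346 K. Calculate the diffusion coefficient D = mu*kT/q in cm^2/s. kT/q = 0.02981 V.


Step 1: D = mu * (kT/q)
Step 2: D = 1322 * 0.02981
Step 3: D = 39.41 cm^2/s

39.41


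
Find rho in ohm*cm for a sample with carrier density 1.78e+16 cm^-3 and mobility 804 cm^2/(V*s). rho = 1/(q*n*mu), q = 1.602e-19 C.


Step 1: sigma = q * n * mu = 1.602e-19 * 1.78e+16 * 804 = 2.29265e+00 S/cm
Step 2: rho = 1 / sigma = 1 / 2.29265e+00 = 0.4362 ohm*cm

0.4362


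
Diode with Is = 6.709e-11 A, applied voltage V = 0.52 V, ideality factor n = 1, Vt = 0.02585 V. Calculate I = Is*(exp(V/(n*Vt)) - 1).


Step 1: V/(n*Vt) = 0.52/(1*0.02585) = 20.1161
Step 2: exp(20.1161) = 5.4489e+08
Step 3: I = 6.709e-11 * (5.4489e+08 - 1) = 3.66e-02 A

3.66e-02


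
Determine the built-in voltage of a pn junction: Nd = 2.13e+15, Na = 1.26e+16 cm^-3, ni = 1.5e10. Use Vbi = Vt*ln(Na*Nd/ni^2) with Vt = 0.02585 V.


Step 1: Compute Na*Nd/ni^2 = 1.26e+16 * 2.13e+15 / (1.5e10)^2 = 1.1928e+11
Step 2: ln(1.1928e+11) = 25.5047
Step 3: Vbi = 0.02585 * 25.5047 = 0.659 V

0.659


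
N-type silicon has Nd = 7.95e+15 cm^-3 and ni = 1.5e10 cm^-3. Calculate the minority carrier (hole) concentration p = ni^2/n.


Step 1: Since Nd >> ni, n ≈ Nd = 7.95e+15 cm^-3
Step 2: p = ni^2 / n = (1.5e10)^2 / 7.95e+15
Step 3: p = 2.25e20 / 7.95e+15 = 2.83e+04 cm^-3

2.83e+04


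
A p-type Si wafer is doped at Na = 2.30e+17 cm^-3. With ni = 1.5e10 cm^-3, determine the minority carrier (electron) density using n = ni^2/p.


Step 1: Majority hole concentration p ≈ Na = 2.30e+17 cm^-3
Step 2: n = ni^2 / Na = (1.5e10)^2 / 2.30e+17
Step 3: n = 9.78e+02 cm^-3

9.78e+02


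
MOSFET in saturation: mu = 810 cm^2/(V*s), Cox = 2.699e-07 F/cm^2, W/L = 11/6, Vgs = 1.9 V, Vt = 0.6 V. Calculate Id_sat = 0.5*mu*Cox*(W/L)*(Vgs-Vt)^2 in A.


Step 1: Overdrive voltage Vov = Vgs - Vt = 1.9 - 0.6 = 1.3 V
Step 2: W/L = 11/6 = 1.83333
Step 3: Id = 0.5 * 810 * 2.699e-07 * 1.83333 * 1.3^2
Step 4: Id = 3.39e-04 A

3.39e-04


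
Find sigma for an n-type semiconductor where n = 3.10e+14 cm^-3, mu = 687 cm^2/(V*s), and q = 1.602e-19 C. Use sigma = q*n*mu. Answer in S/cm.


Step 1: sigma = q * n * mu
Step 2: sigma = 1.602e-19 * 3.10e+14 * 687
Step 3: sigma = 3.412e-02 S/cm

3.412e-02


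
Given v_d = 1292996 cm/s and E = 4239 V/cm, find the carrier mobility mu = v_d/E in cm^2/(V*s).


Step 1: mu = v_d / E
Step 2: mu = 1292996 / 4239
Step 3: mu = 305.02 cm^2/(V*s)

305.02


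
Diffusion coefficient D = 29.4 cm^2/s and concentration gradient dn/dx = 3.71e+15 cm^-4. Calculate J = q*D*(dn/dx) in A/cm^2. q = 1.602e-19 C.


Step 1: J = q * D * (dn/dx)
Step 2: J = 1.602e-19 * 29.4 * 3.71e+15
Step 3: J = 1.75e-02 A/cm^2

1.75e-02


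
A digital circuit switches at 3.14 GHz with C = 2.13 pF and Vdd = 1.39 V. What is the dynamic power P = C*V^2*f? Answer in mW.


Step 1: V^2 = 1.39^2 = 1.9321 V^2
Step 2: P = C*V^2*f = 2.13e-12 F * 1.9321 * 3.14e9 Hz
Step 3: P = 1.292227122e-02 W
Step 4: P = 12.922 mW

12.922


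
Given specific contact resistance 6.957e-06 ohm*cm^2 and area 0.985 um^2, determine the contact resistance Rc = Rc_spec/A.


Step 1: Convert area to cm^2: 0.985 um^2 = 9.8500e-09 cm^2
Step 2: Rc = Rc_spec / A = 6.957e-06 / 9.8500e-09
Step 3: Rc = 7.06e+02 ohms

7.06e+02


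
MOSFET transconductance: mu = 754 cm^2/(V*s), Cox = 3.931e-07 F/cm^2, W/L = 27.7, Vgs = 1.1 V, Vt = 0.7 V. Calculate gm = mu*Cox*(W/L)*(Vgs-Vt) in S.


Step 1: Vov = Vgs - Vt = 1.1 - 0.7 = 0.4 V
Step 2: gm = mu * Cox * (W/L) * Vov
Step 3: gm = 754 * 3.931e-07 * 27.7 * 0.4 = 3.28e-03 S

3.28e-03


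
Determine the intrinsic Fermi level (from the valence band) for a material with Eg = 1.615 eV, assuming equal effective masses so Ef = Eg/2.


Step 1: For an intrinsic semiconductor, the Fermi level sits at midgap.
Step 2: Ef = Eg / 2 = 1.615 / 2 = 0.8075 eV

0.8075


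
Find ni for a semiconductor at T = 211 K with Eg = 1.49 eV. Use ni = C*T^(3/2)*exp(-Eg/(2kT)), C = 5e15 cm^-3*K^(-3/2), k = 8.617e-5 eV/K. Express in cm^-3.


Step 1: Compute kT = 8.617e-5 * 211 = 0.01818187 eV
Step 2: Exponent = -Eg/(2kT) = -1.49/(2*0.01818187) = -40.97488
Step 3: T^(3/2) = 211^1.5 = 3064.95
Step 4: ni = 5e15 * 3064.95 * exp(-40.97488) = 2.46e+01 cm^-3

2.46e+01


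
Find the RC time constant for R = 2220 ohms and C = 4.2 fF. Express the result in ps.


Step 1: tau = R * C
Step 2: tau = 2220 * 4.2 fF = 2220 * 4.2e-15 F
Step 3: tau = 9.324e-12 s = 9.324 ps

9.324


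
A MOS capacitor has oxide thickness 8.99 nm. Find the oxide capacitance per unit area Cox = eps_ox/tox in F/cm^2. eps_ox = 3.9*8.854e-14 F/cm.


Step 1: eps_ox = 3.9 * 8.854e-14 = 3.45306e-13 F/cm
Step 2: tox in cm = 8.99 nm * 1e-7 = 8.9900e-07 cm
Step 3: Cox = 3.45306e-13 / 8.9900e-07 = 3.84e-07 F/cm^2

3.84e-07


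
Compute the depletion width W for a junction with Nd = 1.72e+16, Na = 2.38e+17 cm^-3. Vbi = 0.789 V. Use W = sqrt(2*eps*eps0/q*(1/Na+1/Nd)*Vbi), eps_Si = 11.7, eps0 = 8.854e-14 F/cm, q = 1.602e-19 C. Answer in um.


Step 1: 1/Na + 1/Nd = 1/2.38e+17 + 1/1.72e+16 = 6.23412e-17
Step 2: 2*eps*eps0/q = 2*11.7*8.854e-14/1.602e-19 = 1.293281e+07
Step 3: W^2 = 1.293281e+07 * 6.23412e-17 * 0.789 = 6.36129e-10
Step 4: W = sqrt(6.36129e-10) = 2.522e-05 cm = 0.2522 um

0.2522


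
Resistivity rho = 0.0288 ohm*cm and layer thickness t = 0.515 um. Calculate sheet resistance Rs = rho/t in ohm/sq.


Step 1: Convert thickness to cm: t = 0.515 um = 5.1500e-05 cm
Step 2: Rs = rho / t = 0.0288 / 5.1500e-05
Step 3: Rs = 559.2 ohm/sq

559.2


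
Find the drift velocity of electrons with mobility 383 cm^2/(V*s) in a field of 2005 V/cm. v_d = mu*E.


Step 1: v_d = mu * E
Step 2: v_d = 383 * 2005 = 767915
Step 3: v_d = 7.68e+05 cm/s

7.68e+05


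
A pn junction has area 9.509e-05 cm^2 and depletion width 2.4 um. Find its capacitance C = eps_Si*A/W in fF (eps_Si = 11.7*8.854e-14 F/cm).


Step 1: eps_Si = 11.7 * 8.854e-14 = 1.035918e-12 F/cm
Step 2: W in cm = 2.4 * 1e-4 = 2.40e-04 cm
Step 3: C = 1.035918e-12 * 9.509e-05 / 2.40e-04 = 4.104393e-13 F
Step 4: C = 410.44 fF

410.44


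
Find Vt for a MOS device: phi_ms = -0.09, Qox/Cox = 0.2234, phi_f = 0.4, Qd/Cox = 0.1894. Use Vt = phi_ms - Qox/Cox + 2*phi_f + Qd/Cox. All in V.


Step 1: Vt = phi_ms - Qox/Cox + 2*phi_f + Qd/Cox
Step 2: Vt = -0.09 - 0.2234 + 2*0.4 + 0.1894
Step 3: Vt = -0.09 - 0.2234 + 0.8 + 0.1894
Step 4: Vt = 0.676 V

0.676


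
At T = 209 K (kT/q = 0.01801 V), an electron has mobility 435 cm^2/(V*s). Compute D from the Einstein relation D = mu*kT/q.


Step 1: D = mu * (kT/q)
Step 2: D = 435 * 0.01801
Step 3: D = 7.83 cm^2/s

7.83


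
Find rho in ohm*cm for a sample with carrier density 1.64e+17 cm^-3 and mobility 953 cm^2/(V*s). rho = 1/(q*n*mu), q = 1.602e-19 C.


Step 1: sigma = q * n * mu = 1.602e-19 * 1.64e+17 * 953 = 2.50380e+01 S/cm
Step 2: rho = 1 / sigma = 1 / 2.50380e+01 = 0.03994 ohm*cm

0.03994


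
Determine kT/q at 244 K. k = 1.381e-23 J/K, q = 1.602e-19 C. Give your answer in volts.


Step 1: kT = 1.381e-23 * 244 = 3.36964e-21 J
Step 2: Vt = kT/q = 3.36964e-21 / 1.602e-19
Step 3: Vt = 0.02103 V

0.02103


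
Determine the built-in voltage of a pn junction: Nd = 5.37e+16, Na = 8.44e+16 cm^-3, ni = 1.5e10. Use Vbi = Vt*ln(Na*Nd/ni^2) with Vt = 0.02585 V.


Step 1: Compute Na*Nd/ni^2 = 8.44e+16 * 5.37e+16 / (1.5e10)^2 = 2.0143e+13
Step 2: ln(2.0143e+13) = 30.6339
Step 3: Vbi = 0.02585 * 30.6339 = 0.792 V

0.792


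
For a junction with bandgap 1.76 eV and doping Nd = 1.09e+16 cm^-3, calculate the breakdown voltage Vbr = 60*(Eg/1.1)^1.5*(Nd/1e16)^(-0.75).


Step 1: Eg/1.1 = 1.76/1.1 = 1.600000
Step 2: (Eg/1.1)^1.5 = 1.600000^1.5 = 2.023858
Step 3: (Nd/1e16)^(-0.75) = (1.09)^(-0.75) = 0.937411
Step 4: Vbr = 60 * 2.023858 * 0.937411 = 113.8 V

113.8
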